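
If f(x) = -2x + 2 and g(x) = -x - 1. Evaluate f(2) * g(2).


f(2) = -2
g(2) = -3
Product = 6

6


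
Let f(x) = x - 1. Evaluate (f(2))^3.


f(2) = 1
(1)^3 = 1

1


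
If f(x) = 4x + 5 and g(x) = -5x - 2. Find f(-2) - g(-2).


-11


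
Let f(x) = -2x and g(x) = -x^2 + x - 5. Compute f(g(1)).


10


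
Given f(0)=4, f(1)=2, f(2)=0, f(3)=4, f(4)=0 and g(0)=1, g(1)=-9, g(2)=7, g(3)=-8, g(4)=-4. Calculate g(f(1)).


f(1) = 2
g(2) = 7

7


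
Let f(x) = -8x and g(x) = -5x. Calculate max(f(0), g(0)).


0


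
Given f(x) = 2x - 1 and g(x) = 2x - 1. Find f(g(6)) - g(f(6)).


f(g(6)) = 21
g(f(6)) = 21
Difference = 0

0


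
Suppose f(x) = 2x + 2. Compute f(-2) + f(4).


8


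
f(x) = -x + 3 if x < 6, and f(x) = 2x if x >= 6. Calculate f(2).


2 satisfies x < 6
f(2) = 1

1


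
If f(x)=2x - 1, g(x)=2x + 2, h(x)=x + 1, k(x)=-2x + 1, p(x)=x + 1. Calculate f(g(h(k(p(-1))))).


p(-1) = 0
k(0) = 1
h(1) = 2
g(2) = 6
f(6) = 11

11


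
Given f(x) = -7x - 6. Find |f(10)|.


f(10) = -76
|-76| = 76

76


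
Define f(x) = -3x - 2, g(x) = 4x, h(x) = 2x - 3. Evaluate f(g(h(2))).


h(2) = 1
g(1) = 4
f(4) = -14

-14


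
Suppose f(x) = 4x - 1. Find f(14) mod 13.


f(14) = 55
55 mod 13 = 3

3


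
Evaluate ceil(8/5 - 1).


1


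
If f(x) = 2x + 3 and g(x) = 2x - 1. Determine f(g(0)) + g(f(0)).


f(g(0)) = 1
g(f(0)) = 5
Sum = 6

6


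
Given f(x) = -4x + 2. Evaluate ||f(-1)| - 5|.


1


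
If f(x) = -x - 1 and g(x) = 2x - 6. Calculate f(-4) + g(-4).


f(-4) = 3
g(-4) = -14
Sum = -11

-11


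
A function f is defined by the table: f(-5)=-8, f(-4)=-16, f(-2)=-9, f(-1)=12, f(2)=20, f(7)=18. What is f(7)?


Reading from the table at x = 7

18


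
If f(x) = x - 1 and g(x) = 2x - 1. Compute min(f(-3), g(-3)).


f(-3) = -4
g(-3) = -7
min = -7

-7


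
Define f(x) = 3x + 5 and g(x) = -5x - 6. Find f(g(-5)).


g(-5) = 19
f(19) = 62

62


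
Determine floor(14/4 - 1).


14/4 = 3.5
3.5 - 1 = 2.5
floor(2.5) = 2

2


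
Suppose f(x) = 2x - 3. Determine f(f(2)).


f(2) = 1
f(1) = -1

-1


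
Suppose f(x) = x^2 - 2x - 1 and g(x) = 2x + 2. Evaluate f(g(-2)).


g(-2) = -2
f(-2) = 1*(-2)^2 - 2*(-2) - 1 = 7

7


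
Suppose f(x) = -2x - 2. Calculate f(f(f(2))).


f(2) = -6
f(-6) = 10
f(10) = -22

-22


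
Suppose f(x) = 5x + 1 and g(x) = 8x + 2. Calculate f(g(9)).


g(9) = 74
f(74) = 371

371


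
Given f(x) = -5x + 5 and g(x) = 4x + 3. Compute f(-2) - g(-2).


f(-2) = 15
g(-2) = -5
Difference = 20

20


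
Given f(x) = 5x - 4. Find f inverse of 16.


Solve 5x - 4 = 16
x = (16 + 4) / 5 = 4

4


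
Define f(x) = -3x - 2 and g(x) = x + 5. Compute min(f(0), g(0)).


f(0) = -2
g(0) = 5
min = -2

-2


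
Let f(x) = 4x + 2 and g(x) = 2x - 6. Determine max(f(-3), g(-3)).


-10


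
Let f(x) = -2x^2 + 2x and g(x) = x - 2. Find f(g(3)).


g(3) = 1
f(1) = (-2)*(1)^2 + 2*(1) = 0

0


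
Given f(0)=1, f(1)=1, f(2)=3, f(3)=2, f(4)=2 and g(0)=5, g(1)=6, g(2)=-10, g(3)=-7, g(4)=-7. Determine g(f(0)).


f(0) = 1
g(1) = 6

6


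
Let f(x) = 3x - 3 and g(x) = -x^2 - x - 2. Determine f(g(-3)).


g(-3) = -8
f(-8) = -27

-27


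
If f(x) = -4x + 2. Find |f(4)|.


f(4) = -14
|-14| = 14

14


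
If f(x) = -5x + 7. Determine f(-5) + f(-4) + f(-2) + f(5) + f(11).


f(-5) = 32
f(-4) = 27
f(-2) = 17
f(5) = -18
f(11) = -48
Sum = 10

10


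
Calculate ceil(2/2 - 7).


2/2 = 1
1 - 7 = -6
ceil(-6) = -6

-6


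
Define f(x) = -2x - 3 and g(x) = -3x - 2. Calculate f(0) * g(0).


f(0) = -3
g(0) = -2
Product = 6

6


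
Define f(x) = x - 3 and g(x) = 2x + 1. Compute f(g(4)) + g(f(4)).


f(g(4)) = 6
g(f(4)) = 3
Sum = 9

9


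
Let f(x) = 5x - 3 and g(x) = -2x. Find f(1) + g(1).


f(1) = 2
g(1) = -2
Sum = 0

0


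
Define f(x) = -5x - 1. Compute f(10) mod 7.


f(10) = -51
-51 mod 7 = 5

5


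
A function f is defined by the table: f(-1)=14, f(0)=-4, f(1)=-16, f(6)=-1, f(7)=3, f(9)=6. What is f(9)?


Reading from the table at x = 9

6


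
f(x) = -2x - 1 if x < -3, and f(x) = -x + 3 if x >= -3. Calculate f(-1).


4


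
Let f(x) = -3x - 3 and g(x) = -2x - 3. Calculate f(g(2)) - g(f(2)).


3


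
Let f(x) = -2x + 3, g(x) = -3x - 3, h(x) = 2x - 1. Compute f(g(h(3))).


h(3) = 5
g(5) = -18
f(-18) = 39

39


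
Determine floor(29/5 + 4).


29/5 = 5.8
5.8 + 4 = 9.8
floor(9.8) = 9

9


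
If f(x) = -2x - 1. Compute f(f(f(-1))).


f(-1) = 1
f(1) = -3
f(-3) = 5

5


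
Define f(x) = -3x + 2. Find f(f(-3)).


f(-3) = 11
f(11) = -31

-31


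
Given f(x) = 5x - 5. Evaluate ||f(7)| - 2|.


f(7) = 30
|30| = 30
|30 - 2| = 28

28


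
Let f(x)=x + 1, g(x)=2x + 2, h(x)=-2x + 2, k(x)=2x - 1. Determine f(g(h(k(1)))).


k(1) = 1
h(1) = 0
g(0) = 2
f(2) = 3

3


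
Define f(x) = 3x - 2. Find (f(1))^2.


f(1) = 1
(1)^2 = 1

1


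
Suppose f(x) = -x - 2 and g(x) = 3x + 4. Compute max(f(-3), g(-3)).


1


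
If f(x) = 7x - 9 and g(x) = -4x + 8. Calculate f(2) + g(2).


f(2) = 5
g(2) = 0
Sum = 5

5


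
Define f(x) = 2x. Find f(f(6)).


f(6) = 12
f(12) = 24

24


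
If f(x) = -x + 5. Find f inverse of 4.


1


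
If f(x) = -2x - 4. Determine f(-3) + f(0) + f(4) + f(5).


f(-3) = 2
f(0) = -4
f(4) = -12
f(5) = -14
Sum = -28

-28


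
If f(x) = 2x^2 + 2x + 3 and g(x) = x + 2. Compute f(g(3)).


63


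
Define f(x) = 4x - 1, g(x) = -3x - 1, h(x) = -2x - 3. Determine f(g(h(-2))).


h(-2) = 1
g(1) = -4
f(-4) = -17

-17


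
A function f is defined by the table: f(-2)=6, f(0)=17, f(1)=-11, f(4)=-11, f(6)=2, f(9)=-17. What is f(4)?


Reading from the table at x = 4

-11


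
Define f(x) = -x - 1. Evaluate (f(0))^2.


f(0) = -1
(-1)^2 = 1

1


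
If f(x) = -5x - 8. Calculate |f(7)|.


f(7) = -43
|-43| = 43

43


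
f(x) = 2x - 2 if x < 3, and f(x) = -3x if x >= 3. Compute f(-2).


-2 satisfies x < 3
f(-2) = -6

-6


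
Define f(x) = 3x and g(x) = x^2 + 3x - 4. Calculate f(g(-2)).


g(-2) = -6
f(-6) = -18

-18


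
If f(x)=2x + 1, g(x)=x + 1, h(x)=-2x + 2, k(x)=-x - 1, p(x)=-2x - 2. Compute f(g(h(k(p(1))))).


p(1) = -4
k(-4) = 3
h(3) = -4
g(-4) = -3
f(-3) = -5

-5


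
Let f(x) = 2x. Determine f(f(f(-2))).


-16


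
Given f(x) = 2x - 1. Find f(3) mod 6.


f(3) = 5
5 mod 6 = 5

5


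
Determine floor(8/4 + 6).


8


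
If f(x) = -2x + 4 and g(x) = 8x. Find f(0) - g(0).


4


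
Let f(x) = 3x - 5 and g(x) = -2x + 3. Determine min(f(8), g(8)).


-13


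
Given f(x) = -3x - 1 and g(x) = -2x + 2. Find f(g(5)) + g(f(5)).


f(g(5)) = 23
g(f(5)) = 34
Sum = 57

57


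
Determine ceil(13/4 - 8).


13/4 = 3.25
3.25 - 8 = -4.75
ceil(-4.75) = -4

-4


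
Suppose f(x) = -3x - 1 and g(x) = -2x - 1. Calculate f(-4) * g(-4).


f(-4) = 11
g(-4) = 7
Product = 77

77


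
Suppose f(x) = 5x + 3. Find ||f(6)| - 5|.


28


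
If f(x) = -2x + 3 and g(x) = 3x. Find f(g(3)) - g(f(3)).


f(g(3)) = -15
g(f(3)) = -9
Difference = -6

-6


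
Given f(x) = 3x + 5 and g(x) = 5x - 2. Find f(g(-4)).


-61


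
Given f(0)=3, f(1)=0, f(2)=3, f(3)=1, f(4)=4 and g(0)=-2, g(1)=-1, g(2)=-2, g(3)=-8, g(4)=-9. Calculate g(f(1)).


-2


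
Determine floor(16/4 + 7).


16/4 = 4
4 + 7 = 11
floor(11) = 11

11


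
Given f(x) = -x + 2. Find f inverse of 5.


Solve -x + 2 = 5
x = (5 - 2) / (-1) = -3

-3


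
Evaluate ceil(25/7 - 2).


25/7 = 3.5714
3.5714 - 2 = 1.5714
ceil(1.5714) = 2

2


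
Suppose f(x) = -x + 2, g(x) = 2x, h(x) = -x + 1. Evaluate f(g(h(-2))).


h(-2) = 3
g(3) = 6
f(6) = -4

-4


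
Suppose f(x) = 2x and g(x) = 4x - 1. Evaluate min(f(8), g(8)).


16


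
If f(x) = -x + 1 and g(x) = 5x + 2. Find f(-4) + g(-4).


f(-4) = 5
g(-4) = -18
Sum = -13

-13


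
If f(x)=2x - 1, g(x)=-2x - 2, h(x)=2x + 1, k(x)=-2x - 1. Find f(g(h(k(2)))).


31


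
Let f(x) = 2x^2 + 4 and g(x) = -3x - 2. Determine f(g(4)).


g(4) = -14
f(-14) = 2*(-14)^2 + 4 = 396

396


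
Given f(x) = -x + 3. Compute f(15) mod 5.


f(15) = -12
-12 mod 5 = 3

3


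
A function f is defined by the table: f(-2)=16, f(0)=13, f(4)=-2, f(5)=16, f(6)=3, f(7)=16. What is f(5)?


Reading from the table at x = 5

16


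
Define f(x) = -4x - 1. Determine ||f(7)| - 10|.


f(7) = -29
|-29| = 29
|29 - 10| = 19

19


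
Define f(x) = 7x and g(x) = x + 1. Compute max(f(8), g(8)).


f(8) = 56
g(8) = 9
max = 56

56


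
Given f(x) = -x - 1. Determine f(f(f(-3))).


f(-3) = 2
f(2) = -3
f(-3) = 2

2


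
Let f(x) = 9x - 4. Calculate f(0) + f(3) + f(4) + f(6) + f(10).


f(0) = -4
f(3) = 23
f(4) = 32
f(6) = 50
f(10) = 86
Sum = 187

187


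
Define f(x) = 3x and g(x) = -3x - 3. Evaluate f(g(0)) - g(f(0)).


f(g(0)) = -9
g(f(0)) = -3
Difference = -6

-6


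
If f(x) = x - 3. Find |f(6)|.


f(6) = 3
|3| = 3

3


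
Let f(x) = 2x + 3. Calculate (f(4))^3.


1331


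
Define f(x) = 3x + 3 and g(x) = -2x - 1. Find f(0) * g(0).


f(0) = 3
g(0) = -1
Product = -3

-3


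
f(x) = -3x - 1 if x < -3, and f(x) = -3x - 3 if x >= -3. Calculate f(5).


-18


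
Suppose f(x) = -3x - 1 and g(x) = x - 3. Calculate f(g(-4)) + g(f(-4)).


f(g(-4)) = 20
g(f(-4)) = 8
Sum = 28

28


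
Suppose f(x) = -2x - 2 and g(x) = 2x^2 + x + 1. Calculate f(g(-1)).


g(-1) = 2
f(2) = -6

-6


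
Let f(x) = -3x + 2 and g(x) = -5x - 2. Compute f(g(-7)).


g(-7) = 33
f(33) = -97

-97


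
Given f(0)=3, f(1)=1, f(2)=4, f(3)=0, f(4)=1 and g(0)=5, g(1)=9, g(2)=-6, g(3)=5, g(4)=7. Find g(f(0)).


f(0) = 3
g(3) = 5

5


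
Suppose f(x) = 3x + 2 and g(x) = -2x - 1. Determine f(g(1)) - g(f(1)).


f(g(1)) = -7
g(f(1)) = -11
Difference = 4

4


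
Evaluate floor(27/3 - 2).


27/3 = 9
9 - 2 = 7
floor(7) = 7

7


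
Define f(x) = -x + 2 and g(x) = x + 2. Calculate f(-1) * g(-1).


f(-1) = 3
g(-1) = 1
Product = 3

3


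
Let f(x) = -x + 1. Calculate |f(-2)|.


f(-2) = 3
|3| = 3

3


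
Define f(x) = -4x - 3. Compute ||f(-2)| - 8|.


3


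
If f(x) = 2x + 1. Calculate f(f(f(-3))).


f(-3) = -5
f(-5) = -9
f(-9) = -17

-17


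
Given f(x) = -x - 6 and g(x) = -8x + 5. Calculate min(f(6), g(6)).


f(6) = -12
g(6) = -43
min = -43

-43


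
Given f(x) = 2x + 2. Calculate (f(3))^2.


f(3) = 8
(8)^2 = 64

64


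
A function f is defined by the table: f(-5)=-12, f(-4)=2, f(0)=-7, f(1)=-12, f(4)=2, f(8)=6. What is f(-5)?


Reading from the table at x = -5

-12


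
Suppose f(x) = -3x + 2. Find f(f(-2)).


f(-2) = 8
f(8) = -22

-22


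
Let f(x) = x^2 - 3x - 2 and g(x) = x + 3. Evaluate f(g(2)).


g(2) = 5
f(5) = 1*(5)^2 - 3*(5) - 2 = 8

8


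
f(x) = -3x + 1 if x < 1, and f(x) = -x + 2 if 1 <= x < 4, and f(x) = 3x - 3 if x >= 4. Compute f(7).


18


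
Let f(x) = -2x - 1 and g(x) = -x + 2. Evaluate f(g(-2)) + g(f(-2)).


f(g(-2)) = -9
g(f(-2)) = -1
Sum = -10

-10


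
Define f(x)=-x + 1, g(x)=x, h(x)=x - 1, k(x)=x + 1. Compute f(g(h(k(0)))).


k(0) = 1
h(1) = 0
g(0) = 0
f(0) = 1

1


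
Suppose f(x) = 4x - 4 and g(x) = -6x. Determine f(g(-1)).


20


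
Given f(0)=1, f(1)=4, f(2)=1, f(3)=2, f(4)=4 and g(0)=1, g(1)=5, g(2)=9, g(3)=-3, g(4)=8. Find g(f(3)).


9


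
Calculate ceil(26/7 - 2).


26/7 = 3.7143
3.7143 - 2 = 1.7143
ceil(1.7143) = 2

2


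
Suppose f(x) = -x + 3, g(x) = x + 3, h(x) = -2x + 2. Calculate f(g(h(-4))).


h(-4) = 10
g(10) = 13
f(13) = -10

-10


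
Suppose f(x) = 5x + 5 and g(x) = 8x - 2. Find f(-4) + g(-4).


-49


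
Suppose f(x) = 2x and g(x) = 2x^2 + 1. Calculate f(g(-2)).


g(-2) = 9
f(9) = 18

18


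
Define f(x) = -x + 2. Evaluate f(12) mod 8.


f(12) = -10
-10 mod 8 = 6

6


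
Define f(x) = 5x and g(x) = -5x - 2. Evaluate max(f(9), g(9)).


f(9) = 45
g(9) = -47
max = 45

45


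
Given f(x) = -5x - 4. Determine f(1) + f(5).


-38


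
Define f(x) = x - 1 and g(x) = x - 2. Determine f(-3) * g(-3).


f(-3) = -4
g(-3) = -5
Product = 20

20


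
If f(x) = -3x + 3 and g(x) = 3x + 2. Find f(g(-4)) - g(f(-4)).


f(g(-4)) = 33
g(f(-4)) = 47
Difference = -14

-14


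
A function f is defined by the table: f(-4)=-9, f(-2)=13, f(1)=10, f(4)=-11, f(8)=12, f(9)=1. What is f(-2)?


Reading from the table at x = -2

13


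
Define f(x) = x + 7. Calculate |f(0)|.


f(0) = 7
|7| = 7

7


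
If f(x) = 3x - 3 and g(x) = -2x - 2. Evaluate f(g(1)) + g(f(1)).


f(g(1)) = -15
g(f(1)) = -2
Sum = -17

-17


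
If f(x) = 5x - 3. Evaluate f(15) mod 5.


2


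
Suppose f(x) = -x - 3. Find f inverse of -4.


1


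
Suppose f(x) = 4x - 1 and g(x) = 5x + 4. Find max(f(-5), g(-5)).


f(-5) = -21
g(-5) = -21
max = -21

-21


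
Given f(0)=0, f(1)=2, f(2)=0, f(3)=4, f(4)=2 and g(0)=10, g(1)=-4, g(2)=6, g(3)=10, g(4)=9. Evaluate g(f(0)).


10


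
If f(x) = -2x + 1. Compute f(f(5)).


f(5) = -9
f(-9) = 19

19


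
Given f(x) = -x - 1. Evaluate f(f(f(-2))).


f(-2) = 1
f(1) = -2
f(-2) = 1

1


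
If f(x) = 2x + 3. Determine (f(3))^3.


f(3) = 9
(9)^3 = 729

729


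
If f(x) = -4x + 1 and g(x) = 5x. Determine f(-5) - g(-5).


f(-5) = 21
g(-5) = -25
Difference = 46

46


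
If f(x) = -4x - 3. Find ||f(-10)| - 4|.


33


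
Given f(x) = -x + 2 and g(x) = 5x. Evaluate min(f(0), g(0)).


f(0) = 2
g(0) = 0
min = 0

0


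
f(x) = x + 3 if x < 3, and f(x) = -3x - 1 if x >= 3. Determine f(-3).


-3 satisfies x < 3
f(-3) = 0

0


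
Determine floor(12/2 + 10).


12/2 = 6
6 + 10 = 16
floor(16) = 16

16


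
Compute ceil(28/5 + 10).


28/5 = 5.6
5.6 + 10 = 15.6
ceil(15.6) = 16

16


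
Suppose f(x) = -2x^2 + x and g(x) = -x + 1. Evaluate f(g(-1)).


g(-1) = 2
f(2) = (-2)*(2)^2 + 1*(2) = -6

-6


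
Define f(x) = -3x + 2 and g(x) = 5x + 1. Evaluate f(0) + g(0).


f(0) = 2
g(0) = 1
Sum = 3

3


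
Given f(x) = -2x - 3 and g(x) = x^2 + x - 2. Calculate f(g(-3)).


g(-3) = 4
f(4) = -11

-11


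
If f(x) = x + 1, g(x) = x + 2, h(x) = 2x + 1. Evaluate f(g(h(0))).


h(0) = 1
g(1) = 3
f(3) = 4

4


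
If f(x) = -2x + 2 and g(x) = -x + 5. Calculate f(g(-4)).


g(-4) = 9
f(9) = -16

-16


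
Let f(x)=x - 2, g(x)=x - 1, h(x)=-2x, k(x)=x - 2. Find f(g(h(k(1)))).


k(1) = -1
h(-1) = 2
g(2) = 1
f(1) = -1

-1


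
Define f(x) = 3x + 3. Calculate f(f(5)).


57


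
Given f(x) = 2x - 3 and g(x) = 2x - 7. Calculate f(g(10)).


g(10) = 13
f(13) = 23

23


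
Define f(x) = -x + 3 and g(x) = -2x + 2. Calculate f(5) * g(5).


f(5) = -2
g(5) = -8
Product = 16

16


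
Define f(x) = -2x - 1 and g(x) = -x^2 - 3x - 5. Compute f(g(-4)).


17


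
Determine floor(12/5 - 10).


12/5 = 2.4
2.4 - 10 = -7.6
floor(-7.6) = -8

-8


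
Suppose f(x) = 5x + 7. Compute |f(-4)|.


f(-4) = -13
|-13| = 13

13


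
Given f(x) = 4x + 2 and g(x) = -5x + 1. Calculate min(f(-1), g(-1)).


-2


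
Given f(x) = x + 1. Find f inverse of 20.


19


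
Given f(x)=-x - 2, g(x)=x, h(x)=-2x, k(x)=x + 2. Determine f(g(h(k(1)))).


k(1) = 3
h(3) = -6
g(-6) = -6
f(-6) = 4

4


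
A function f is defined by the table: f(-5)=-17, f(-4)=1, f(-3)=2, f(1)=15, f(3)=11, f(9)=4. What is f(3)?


Reading from the table at x = 3

11


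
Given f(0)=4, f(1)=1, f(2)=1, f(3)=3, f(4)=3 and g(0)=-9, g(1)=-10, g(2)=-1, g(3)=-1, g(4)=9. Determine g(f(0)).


f(0) = 4
g(4) = 9

9


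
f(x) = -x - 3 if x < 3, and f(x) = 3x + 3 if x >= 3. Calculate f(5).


18


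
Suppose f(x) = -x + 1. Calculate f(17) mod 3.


2


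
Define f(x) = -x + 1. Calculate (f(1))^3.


f(1) = 0
(0)^3 = 0

0


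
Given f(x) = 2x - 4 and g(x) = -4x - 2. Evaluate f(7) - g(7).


f(7) = 10
g(7) = -30
Difference = 40

40


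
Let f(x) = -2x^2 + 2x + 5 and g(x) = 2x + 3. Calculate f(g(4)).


g(4) = 11
f(11) = (-2)*(11)^2 + 2*(11) + 5 = -215

-215


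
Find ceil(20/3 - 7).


0


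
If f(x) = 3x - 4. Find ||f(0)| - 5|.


1


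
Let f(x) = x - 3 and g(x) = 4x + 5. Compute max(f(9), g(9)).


f(9) = 6
g(9) = 41
max = 41

41


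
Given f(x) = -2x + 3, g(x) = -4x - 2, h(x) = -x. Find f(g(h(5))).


h(5) = -5
g(-5) = 18
f(18) = -33

-33


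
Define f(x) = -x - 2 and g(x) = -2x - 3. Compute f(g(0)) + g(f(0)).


2


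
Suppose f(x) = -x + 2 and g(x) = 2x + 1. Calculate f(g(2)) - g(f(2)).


f(g(2)) = -3
g(f(2)) = 1
Difference = -4

-4


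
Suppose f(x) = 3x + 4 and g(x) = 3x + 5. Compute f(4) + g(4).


f(4) = 16
g(4) = 17
Sum = 33

33


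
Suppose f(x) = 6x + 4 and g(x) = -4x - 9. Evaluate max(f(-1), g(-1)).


f(-1) = -2
g(-1) = -5
max = -2

-2


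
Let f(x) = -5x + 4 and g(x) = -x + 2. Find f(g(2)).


4


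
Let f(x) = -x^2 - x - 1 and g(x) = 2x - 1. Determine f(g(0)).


g(0) = -1
f(-1) = (-1)*(-1)^2 - 1*(-1) - 1 = -1

-1


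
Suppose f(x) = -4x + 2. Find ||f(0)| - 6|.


f(0) = 2
|2| = 2
|2 - 6| = 4

4


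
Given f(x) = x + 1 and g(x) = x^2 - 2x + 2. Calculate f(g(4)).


g(4) = 10
f(10) = 11

11


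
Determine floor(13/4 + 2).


5


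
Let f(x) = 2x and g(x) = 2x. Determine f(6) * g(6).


144


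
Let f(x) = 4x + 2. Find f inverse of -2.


Solve 4x + 2 = -2
x = (-2 - 2) / 4 = -1

-1


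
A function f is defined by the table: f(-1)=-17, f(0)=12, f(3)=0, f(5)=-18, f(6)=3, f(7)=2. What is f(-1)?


Reading from the table at x = -1

-17


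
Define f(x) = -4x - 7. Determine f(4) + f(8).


f(4) = -23
f(8) = -39
Sum = -62

-62


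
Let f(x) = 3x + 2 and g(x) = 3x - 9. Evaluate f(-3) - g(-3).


f(-3) = -7
g(-3) = -18
Difference = 11

11


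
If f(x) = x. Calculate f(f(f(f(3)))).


f(3) = 3
f(3) = 3
f(3) = 3
f(3) = 3

3


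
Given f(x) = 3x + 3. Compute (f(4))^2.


f(4) = 15
(15)^2 = 225

225


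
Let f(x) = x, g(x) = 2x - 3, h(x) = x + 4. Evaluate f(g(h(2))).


h(2) = 6
g(6) = 9
f(9) = 9

9


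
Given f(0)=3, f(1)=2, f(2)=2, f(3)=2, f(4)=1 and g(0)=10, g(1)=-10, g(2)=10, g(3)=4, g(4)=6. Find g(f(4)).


-10


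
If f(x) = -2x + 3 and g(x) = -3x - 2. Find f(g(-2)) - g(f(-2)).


18


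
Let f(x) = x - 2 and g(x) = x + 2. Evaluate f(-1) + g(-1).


f(-1) = -3
g(-1) = 1
Sum = -2

-2


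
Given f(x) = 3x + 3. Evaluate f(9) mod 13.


f(9) = 30
30 mod 13 = 4

4


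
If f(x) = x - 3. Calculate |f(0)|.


3


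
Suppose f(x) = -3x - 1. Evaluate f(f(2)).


20


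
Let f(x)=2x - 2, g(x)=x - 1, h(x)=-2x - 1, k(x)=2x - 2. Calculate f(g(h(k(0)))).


2


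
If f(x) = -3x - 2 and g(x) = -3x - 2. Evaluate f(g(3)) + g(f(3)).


f(g(3)) = 31
g(f(3)) = 31
Sum = 62

62


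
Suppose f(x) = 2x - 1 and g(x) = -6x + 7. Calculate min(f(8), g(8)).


f(8) = 15
g(8) = -41
min = -41

-41


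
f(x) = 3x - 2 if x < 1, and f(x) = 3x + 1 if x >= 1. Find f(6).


6 satisfies x >= 1
f(6) = 19

19


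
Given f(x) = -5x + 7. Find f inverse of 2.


Solve -5x + 7 = 2
x = (2 - 7) / (-5) = 1

1


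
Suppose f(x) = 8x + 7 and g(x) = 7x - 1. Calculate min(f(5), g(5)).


34


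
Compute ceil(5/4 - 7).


-5


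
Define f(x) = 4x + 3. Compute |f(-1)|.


f(-1) = -1
|-1| = 1

1


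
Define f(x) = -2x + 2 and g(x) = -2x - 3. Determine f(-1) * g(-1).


f(-1) = 4
g(-1) = -1
Product = -4

-4


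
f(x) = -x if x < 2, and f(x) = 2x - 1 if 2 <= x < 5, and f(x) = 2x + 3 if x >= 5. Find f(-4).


-4 satisfies x < 2
f(-4) = 4

4


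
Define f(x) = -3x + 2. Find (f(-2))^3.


f(-2) = 8
(8)^3 = 512

512


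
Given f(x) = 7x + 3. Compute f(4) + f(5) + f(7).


f(4) = 31
f(5) = 38
f(7) = 52
Sum = 121

121


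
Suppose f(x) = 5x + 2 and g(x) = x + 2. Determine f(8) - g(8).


32


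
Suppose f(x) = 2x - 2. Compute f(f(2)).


f(2) = 2
f(2) = 2

2


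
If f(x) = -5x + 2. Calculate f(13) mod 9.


0


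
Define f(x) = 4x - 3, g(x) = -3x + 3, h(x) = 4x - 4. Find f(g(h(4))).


-135


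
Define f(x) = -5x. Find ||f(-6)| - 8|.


f(-6) = 30
|30| = 30
|30 - 8| = 22

22


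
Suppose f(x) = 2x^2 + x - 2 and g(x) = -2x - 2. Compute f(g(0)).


g(0) = -2
f(-2) = 2*(-2)^2 + 1*(-2) - 2 = 4

4


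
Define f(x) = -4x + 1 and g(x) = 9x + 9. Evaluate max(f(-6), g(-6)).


f(-6) = 25
g(-6) = -45
max = 25

25


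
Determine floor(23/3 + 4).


23/3 = 7.6667
7.6667 + 4 = 11.6667
floor(11.6667) = 11

11


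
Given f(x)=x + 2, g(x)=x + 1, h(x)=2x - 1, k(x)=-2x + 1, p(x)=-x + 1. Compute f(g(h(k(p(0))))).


p(0) = 1
k(1) = -1
h(-1) = -3
g(-3) = -2
f(-2) = 0

0


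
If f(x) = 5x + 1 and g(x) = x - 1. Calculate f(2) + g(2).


f(2) = 11
g(2) = 1
Sum = 12

12


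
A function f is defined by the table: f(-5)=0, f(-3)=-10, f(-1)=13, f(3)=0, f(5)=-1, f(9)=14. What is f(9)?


14


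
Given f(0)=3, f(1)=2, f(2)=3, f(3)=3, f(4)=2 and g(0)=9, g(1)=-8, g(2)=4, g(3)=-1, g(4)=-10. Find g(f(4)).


4


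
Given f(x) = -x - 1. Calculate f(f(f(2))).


f(2) = -3
f(-3) = 2
f(2) = -3

-3


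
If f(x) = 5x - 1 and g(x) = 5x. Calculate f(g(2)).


49


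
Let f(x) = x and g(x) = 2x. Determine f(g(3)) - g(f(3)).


0


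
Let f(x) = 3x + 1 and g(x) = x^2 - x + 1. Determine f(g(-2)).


g(-2) = 7
f(7) = 22

22


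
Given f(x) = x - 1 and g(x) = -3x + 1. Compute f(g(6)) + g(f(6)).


f(g(6)) = -18
g(f(6)) = -14
Sum = -32

-32


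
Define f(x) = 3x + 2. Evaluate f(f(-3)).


f(-3) = -7
f(-7) = -19

-19


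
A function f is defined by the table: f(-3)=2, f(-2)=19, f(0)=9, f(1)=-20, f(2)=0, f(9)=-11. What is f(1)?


-20


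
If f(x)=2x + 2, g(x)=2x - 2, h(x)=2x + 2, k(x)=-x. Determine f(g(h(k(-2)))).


22


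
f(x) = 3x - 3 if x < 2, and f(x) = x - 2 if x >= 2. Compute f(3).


1


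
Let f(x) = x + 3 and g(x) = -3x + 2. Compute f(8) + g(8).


f(8) = 11
g(8) = -22
Sum = -11

-11


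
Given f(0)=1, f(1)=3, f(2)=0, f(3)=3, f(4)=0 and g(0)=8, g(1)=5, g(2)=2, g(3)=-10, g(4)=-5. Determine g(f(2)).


f(2) = 0
g(0) = 8

8


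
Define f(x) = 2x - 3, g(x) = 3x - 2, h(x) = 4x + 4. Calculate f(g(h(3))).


h(3) = 16
g(16) = 46
f(46) = 89

89


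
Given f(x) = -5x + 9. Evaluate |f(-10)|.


f(-10) = 59
|59| = 59

59


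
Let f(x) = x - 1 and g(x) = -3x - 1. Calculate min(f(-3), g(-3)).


f(-3) = -4
g(-3) = 8
min = -4

-4


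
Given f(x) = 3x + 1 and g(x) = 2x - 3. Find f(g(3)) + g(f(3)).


f(g(3)) = 10
g(f(3)) = 17
Sum = 27

27


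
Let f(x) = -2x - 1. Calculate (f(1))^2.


f(1) = -3
(-3)^2 = 9

9


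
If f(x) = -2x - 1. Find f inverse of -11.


Solve -2x - 1 = -11
x = (-11 + 1) / (-2) = 5

5


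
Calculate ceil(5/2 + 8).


11


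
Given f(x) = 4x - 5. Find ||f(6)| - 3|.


f(6) = 19
|19| = 19
|19 - 3| = 16

16


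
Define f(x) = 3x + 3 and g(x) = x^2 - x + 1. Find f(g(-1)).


g(-1) = 3
f(3) = 12

12


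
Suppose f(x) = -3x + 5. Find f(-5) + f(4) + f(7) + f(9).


f(-5) = 20
f(4) = -7
f(7) = -16
f(9) = -22
Sum = -25

-25


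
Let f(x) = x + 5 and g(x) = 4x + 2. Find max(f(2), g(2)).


10


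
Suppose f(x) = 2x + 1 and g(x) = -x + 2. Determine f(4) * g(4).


f(4) = 9
g(4) = -2
Product = -18

-18


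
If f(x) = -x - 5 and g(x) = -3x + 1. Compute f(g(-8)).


g(-8) = 25
f(25) = -30

-30


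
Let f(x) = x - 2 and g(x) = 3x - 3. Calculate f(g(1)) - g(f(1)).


f(g(1)) = -2
g(f(1)) = -6
Difference = 4

4


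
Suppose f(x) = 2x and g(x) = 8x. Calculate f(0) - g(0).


f(0) = 0
g(0) = 0
Difference = 0

0


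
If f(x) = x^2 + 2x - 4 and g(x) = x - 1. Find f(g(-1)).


g(-1) = -2
f(-2) = 1*(-2)^2 + 2*(-2) - 4 = -4

-4


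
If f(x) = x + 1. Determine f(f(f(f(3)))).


f(3) = 4
f(4) = 5
f(5) = 6
f(6) = 7

7


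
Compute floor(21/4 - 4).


21/4 = 5.25
5.25 - 4 = 1.25
floor(1.25) = 1

1


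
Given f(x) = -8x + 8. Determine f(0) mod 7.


1


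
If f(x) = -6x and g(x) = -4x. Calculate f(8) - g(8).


f(8) = -48
g(8) = -32
Difference = -16

-16


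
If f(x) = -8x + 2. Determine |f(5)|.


38


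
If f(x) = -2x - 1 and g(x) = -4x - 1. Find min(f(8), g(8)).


f(8) = -17
g(8) = -33
min = -33

-33


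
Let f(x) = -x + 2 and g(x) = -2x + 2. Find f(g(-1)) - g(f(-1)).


f(g(-1)) = -2
g(f(-1)) = -4
Difference = 2

2


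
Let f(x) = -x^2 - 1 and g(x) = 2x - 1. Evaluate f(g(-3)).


-50


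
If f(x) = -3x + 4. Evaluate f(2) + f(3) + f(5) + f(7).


f(2) = -2
f(3) = -5
f(5) = -11
f(7) = -17
Sum = -35

-35


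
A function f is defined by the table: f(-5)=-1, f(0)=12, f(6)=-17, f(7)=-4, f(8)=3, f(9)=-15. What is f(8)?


Reading from the table at x = 8

3


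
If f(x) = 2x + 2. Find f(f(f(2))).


f(2) = 6
f(6) = 14
f(14) = 30

30


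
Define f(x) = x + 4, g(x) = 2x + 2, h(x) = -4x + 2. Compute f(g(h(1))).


h(1) = -2
g(-2) = -2
f(-2) = 2

2


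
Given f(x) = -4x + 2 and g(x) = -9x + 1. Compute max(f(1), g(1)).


f(1) = -2
g(1) = -8
max = -2

-2


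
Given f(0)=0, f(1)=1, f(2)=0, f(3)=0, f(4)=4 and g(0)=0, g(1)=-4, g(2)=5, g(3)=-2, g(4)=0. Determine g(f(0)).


0


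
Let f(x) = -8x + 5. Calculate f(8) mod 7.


f(8) = -59
-59 mod 7 = 4

4


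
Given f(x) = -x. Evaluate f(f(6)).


f(6) = -6
f(-6) = 6

6


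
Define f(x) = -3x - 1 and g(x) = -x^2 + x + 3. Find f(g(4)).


g(4) = -9
f(-9) = 26

26


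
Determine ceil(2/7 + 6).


7


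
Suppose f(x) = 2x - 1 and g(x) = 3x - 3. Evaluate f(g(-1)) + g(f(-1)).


f(g(-1)) = -13
g(f(-1)) = -12
Sum = -25

-25


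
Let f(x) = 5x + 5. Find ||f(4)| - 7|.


18


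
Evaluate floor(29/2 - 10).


29/2 = 14.5
14.5 - 10 = 4.5
floor(4.5) = 4

4


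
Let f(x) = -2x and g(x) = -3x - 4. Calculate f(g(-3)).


g(-3) = 5
f(5) = -10

-10


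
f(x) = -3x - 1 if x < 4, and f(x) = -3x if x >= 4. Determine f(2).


2 satisfies x < 4
f(2) = -7

-7


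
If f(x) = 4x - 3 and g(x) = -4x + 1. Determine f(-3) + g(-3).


f(-3) = -15
g(-3) = 13
Sum = -2

-2


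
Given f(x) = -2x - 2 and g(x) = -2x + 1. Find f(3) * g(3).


f(3) = -8
g(3) = -5
Product = 40

40


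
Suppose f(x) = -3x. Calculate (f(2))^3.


f(2) = -6
(-6)^3 = -216

-216


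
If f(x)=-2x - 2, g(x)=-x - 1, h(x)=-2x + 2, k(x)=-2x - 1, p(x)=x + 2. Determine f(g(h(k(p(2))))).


p(2) = 4
k(4) = -9
h(-9) = 20
g(20) = -21
f(-21) = 40

40


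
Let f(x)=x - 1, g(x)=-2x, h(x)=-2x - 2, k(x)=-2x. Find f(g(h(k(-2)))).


k(-2) = 4
h(4) = -10
g(-10) = 20
f(20) = 19

19


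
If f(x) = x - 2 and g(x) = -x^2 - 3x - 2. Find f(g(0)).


g(0) = -2
f(-2) = -4

-4


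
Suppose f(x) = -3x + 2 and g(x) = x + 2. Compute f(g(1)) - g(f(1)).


-8


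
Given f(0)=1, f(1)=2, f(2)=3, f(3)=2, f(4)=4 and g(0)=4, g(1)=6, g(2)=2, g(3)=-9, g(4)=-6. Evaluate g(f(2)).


f(2) = 3
g(3) = -9

-9


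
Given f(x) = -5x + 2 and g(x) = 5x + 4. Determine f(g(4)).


g(4) = 24
f(24) = -118

-118


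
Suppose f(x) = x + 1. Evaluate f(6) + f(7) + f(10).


f(6) = 7
f(7) = 8
f(10) = 11
Sum = 26

26


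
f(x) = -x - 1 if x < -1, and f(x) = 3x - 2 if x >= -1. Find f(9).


9 satisfies x >= -1
f(9) = 25

25


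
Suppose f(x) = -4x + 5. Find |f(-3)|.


f(-3) = 17
|17| = 17

17


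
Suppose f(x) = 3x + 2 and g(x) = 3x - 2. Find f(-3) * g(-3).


f(-3) = -7
g(-3) = -11
Product = 77

77


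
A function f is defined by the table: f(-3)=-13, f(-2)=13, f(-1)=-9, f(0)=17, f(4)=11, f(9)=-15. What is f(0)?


Reading from the table at x = 0

17


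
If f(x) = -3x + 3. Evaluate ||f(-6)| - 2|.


f(-6) = 21
|21| = 21
|21 - 2| = 19

19


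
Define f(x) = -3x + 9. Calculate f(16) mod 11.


f(16) = -39
-39 mod 11 = 5

5


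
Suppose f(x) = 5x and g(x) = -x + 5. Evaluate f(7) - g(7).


37


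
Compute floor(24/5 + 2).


24/5 = 4.8
4.8 + 2 = 6.8
floor(6.8) = 6

6


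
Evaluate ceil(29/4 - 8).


29/4 = 7.25
7.25 - 8 = -0.75
ceil(-0.75) = 0

0


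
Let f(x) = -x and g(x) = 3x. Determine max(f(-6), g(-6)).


f(-6) = 6
g(-6) = -18
max = 6

6


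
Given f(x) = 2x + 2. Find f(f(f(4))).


f(4) = 10
f(10) = 22
f(22) = 46

46


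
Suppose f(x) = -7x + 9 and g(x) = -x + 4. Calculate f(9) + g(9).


f(9) = -54
g(9) = -5
Sum = -59

-59


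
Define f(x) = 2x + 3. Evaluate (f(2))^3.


f(2) = 7
(7)^3 = 343

343


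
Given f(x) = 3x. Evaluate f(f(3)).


f(3) = 9
f(9) = 27

27


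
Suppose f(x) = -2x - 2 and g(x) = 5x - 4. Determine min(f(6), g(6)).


f(6) = -14
g(6) = 26
min = -14

-14


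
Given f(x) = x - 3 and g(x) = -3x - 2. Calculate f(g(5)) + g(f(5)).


-28


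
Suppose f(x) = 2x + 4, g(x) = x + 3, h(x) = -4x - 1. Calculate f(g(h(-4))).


h(-4) = 15
g(15) = 18
f(18) = 40

40


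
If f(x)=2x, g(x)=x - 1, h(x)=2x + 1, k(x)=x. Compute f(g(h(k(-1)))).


k(-1) = -1
h(-1) = -1
g(-1) = -2
f(-2) = -4

-4


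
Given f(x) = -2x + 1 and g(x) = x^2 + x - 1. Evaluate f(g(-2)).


g(-2) = 1
f(1) = -1

-1


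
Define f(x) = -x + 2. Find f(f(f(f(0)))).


f(0) = 2
f(2) = 0
f(0) = 2
f(2) = 0

0


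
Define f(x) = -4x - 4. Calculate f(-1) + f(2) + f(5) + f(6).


f(-1) = 0
f(2) = -12
f(5) = -24
f(6) = -28
Sum = -64

-64


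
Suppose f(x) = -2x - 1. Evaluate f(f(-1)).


f(-1) = 1
f(1) = -3

-3


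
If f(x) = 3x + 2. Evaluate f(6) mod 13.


7


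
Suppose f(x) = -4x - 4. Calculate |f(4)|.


f(4) = -20
|-20| = 20

20


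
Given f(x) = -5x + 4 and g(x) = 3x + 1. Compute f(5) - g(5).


f(5) = -21
g(5) = 16
Difference = -37

-37


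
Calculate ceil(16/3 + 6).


16/3 = 5.3333
5.3333 + 6 = 11.3333
ceil(11.3333) = 12

12


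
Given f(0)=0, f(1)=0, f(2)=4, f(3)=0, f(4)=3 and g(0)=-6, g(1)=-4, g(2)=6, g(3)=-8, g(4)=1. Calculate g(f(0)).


f(0) = 0
g(0) = -6

-6


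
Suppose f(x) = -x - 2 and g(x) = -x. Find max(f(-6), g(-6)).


f(-6) = 4
g(-6) = 6
max = 6

6


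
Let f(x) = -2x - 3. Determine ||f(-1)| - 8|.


f(-1) = -1
|-1| = 1
|1 - 8| = 7

7


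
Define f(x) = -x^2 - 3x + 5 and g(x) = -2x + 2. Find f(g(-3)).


g(-3) = 8
f(8) = (-1)*(8)^2 - 3*(8) + 5 = -83

-83


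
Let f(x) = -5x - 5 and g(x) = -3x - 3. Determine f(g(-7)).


g(-7) = 18
f(18) = -95

-95


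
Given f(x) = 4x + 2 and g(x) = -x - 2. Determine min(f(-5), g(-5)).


f(-5) = -18
g(-5) = 3
min = -18

-18


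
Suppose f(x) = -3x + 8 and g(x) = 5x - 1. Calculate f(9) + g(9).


f(9) = -19
g(9) = 44
Sum = 25

25


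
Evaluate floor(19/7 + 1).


19/7 = 2.7143
2.7143 + 1 = 3.7143
floor(3.7143) = 3

3


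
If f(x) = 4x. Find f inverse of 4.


Solve 4x = 4
x = (4) / 4 = 1

1


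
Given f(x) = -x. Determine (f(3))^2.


f(3) = -3
(-3)^2 = 9

9


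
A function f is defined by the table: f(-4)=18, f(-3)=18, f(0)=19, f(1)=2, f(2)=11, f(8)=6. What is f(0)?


Reading from the table at x = 0

19


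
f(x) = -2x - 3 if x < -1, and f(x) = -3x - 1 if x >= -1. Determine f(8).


8 satisfies x >= -1
f(8) = -25

-25


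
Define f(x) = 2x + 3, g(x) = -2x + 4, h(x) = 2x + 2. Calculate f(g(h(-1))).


h(-1) = 0
g(0) = 4
f(4) = 11

11


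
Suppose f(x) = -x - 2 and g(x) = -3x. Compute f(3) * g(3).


f(3) = -5
g(3) = -9
Product = 45

45


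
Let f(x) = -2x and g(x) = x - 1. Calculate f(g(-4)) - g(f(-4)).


f(g(-4)) = 10
g(f(-4)) = 7
Difference = 3

3


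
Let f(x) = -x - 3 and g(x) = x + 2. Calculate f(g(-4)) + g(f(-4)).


f(g(-4)) = -1
g(f(-4)) = 3
Sum = 2

2


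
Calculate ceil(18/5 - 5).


-1


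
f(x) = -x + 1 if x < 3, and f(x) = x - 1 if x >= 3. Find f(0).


0 satisfies x < 3
f(0) = 1

1


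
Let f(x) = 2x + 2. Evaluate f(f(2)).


f(2) = 6
f(6) = 14

14


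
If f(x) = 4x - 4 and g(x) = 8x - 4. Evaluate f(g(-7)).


-244


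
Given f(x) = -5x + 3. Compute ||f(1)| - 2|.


f(1) = -2
|-2| = 2
|2 - 2| = 0

0


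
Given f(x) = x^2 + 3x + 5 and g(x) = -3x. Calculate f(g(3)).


g(3) = -9
f(-9) = 1*(-9)^2 + 3*(-9) + 5 = 59

59


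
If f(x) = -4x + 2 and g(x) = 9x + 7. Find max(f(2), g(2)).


f(2) = -6
g(2) = 25
max = 25

25


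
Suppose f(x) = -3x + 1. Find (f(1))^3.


f(1) = -2
(-2)^3 = -8

-8


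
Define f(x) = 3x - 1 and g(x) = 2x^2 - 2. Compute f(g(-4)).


g(-4) = 30
f(30) = 89

89


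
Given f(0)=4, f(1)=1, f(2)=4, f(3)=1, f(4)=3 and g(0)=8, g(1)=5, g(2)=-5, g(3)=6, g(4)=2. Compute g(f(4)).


f(4) = 3
g(3) = 6

6


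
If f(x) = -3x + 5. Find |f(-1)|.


8


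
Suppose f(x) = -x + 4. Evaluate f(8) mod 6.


f(8) = -4
-4 mod 6 = 2

2


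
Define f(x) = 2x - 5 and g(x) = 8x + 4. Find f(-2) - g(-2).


f(-2) = -9
g(-2) = -12
Difference = 3

3


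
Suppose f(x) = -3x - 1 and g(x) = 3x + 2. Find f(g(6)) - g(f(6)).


f(g(6)) = -61
g(f(6)) = -55
Difference = -6

-6


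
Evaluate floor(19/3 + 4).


19/3 = 6.3333
6.3333 + 4 = 10.3333
floor(10.3333) = 10

10


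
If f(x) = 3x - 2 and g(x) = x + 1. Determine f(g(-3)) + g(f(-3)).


f(g(-3)) = -8
g(f(-3)) = -10
Sum = -18

-18


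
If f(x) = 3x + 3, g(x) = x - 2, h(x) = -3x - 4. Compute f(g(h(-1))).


-6


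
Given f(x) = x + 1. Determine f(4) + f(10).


f(4) = 5
f(10) = 11
Sum = 16

16


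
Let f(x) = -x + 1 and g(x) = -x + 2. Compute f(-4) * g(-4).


f(-4) = 5
g(-4) = 6
Product = 30

30


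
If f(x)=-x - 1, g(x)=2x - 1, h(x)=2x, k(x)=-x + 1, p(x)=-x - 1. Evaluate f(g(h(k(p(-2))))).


p(-2) = 1
k(1) = 0
h(0) = 0
g(0) = -1
f(-1) = 0

0


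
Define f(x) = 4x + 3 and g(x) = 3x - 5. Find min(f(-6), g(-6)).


f(-6) = -21
g(-6) = -23
min = -23

-23


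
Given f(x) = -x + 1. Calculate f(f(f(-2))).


f(-2) = 3
f(3) = -2
f(-2) = 3

3


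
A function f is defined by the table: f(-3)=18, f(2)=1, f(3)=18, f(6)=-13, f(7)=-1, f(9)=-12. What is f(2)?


Reading from the table at x = 2

1


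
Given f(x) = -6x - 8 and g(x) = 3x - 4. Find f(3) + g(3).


f(3) = -26
g(3) = 5
Sum = -21

-21


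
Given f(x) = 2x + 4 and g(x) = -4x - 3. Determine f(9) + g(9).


f(9) = 22
g(9) = -39
Sum = -17

-17


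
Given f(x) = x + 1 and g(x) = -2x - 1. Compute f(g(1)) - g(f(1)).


f(g(1)) = -2
g(f(1)) = -5
Difference = 3

3


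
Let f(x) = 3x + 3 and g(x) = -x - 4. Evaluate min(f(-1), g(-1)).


f(-1) = 0
g(-1) = -3
min = -3

-3


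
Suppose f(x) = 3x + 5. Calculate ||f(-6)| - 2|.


11


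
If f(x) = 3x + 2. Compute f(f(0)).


f(0) = 2
f(2) = 8

8


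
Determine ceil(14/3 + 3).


14/3 = 4.6667
4.6667 + 3 = 7.6667
ceil(7.6667) = 8

8


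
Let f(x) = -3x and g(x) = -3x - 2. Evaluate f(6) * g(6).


f(6) = -18
g(6) = -20
Product = 360

360


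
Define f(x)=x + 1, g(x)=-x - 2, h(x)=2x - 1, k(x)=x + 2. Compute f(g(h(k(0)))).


k(0) = 2
h(2) = 3
g(3) = -5
f(-5) = -4

-4


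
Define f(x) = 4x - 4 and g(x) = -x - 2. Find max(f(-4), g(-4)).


2


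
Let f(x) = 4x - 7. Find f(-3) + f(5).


f(-3) = -19
f(5) = 13
Sum = -6

-6


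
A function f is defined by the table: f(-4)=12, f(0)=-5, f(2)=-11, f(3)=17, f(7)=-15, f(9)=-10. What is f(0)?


Reading from the table at x = 0

-5


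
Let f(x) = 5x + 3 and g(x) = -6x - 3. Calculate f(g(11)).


g(11) = -69
f(-69) = -342

-342


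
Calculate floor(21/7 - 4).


-1


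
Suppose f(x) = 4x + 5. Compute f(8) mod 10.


f(8) = 37
37 mod 10 = 7

7


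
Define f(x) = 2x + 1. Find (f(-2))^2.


f(-2) = -3
(-3)^2 = 9

9


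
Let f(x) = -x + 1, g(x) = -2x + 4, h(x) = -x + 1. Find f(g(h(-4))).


h(-4) = 5
g(5) = -6
f(-6) = 7

7


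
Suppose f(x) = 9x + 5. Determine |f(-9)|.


f(-9) = -76
|-76| = 76

76


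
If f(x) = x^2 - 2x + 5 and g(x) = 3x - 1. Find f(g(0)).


g(0) = -1
f(-1) = 1*(-1)^2 - 2*(-1) + 5 = 8

8


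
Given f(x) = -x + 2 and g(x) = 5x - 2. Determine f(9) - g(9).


f(9) = -7
g(9) = 43
Difference = -50

-50


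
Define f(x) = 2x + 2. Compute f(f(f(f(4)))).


f(4) = 10
f(10) = 22
f(22) = 46
f(46) = 94

94


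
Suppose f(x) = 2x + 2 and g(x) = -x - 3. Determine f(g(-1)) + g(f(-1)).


-5


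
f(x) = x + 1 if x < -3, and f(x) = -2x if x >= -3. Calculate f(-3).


6


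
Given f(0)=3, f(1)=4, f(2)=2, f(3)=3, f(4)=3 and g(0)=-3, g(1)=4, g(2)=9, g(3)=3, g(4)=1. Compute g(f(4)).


f(4) = 3
g(3) = 3

3


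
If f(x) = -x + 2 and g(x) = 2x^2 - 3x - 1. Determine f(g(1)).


g(1) = -2
f(-2) = 4

4


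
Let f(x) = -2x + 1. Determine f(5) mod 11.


f(5) = -9
-9 mod 11 = 2

2


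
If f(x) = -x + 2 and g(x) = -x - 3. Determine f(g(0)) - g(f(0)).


f(g(0)) = 5
g(f(0)) = -5
Difference = 10

10


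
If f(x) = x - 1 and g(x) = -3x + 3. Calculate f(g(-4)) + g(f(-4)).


f(g(-4)) = 14
g(f(-4)) = 18
Sum = 32

32


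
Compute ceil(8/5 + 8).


8/5 = 1.6
1.6 + 8 = 9.6
ceil(9.6) = 10

10


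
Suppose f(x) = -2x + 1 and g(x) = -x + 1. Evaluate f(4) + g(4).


f(4) = -7
g(4) = -3
Sum = -10

-10


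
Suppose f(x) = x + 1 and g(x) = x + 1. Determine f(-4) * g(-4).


f(-4) = -3
g(-4) = -3
Product = 9

9


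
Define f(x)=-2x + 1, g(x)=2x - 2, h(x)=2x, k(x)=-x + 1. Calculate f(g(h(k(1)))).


k(1) = 0
h(0) = 0
g(0) = -2
f(-2) = 5

5


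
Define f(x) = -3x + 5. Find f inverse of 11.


Solve -3x + 5 = 11
x = (11 - 5) / (-3) = -2

-2


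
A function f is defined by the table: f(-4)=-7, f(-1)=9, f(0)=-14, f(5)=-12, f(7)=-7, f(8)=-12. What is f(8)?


Reading from the table at x = 8

-12


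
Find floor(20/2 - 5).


20/2 = 10
10 - 5 = 5
floor(5) = 5

5


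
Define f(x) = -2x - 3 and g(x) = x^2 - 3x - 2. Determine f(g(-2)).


g(-2) = 8
f(8) = -19

-19


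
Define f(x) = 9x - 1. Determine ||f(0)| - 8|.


f(0) = -1
|-1| = 1
|1 - 8| = 7

7


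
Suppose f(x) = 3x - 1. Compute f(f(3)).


23


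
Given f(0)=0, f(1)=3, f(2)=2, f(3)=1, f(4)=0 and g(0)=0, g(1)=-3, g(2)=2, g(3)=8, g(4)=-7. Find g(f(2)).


f(2) = 2
g(2) = 2

2


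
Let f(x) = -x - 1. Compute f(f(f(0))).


f(0) = -1
f(-1) = 0
f(0) = -1

-1


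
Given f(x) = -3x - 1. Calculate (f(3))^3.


-1000


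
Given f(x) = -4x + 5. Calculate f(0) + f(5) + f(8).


f(0) = 5
f(5) = -15
f(8) = -27
Sum = -37

-37


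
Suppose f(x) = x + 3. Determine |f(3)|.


f(3) = 6
|6| = 6

6


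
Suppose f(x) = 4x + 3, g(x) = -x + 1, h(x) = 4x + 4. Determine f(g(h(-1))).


h(-1) = 0
g(0) = 1
f(1) = 7

7


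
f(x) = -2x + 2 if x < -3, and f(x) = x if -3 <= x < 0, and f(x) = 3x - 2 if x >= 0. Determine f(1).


1 satisfies x >= 0
f(1) = 1

1


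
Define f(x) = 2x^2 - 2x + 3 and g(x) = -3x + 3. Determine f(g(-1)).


g(-1) = 6
f(6) = 2*(6)^2 - 2*(6) + 3 = 63

63


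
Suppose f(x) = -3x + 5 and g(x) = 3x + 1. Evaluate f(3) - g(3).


f(3) = -4
g(3) = 10
Difference = -14

-14
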